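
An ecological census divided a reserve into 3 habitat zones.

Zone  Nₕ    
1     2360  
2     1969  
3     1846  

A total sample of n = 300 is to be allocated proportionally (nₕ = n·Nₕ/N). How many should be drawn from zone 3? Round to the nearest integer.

Share of zone 3 = 1846/6175 = 0.29895.
Allocate 300 × 0.29895 = 89.684... → 90.

90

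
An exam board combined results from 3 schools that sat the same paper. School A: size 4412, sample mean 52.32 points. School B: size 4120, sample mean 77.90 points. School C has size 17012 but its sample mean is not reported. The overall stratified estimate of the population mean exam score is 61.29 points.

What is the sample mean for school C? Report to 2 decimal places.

59.59

Σ Nₕx̄ₕ = N·μ, so 17012·x̄_C = 25544·61.29 − (4412·52.32 + 4120·77.90).
= 1565591.76 − 551783.84 = 1013807.92.
x̄_C = 1013807.92 / 17012 = 59.5937... → 59.59.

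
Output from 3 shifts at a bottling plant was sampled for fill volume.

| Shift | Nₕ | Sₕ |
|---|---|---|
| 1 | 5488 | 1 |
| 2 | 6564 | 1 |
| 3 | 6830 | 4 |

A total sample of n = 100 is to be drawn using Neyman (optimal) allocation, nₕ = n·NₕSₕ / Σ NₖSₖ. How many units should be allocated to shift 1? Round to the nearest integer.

14

1: NₕSₕ = 5488·1 = 5488
2: NₕSₕ = 6564·1 = 6564
3: NₕSₕ = 6830·4 = 27320
Σ NₕSₕ = 39372.
n_1 = 100·5488/39372 = 13.939... → 14.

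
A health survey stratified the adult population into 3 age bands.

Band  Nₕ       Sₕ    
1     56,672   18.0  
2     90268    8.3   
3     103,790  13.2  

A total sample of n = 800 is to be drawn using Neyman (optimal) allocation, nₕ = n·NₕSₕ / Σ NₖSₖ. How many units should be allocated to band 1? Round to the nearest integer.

260

Σ NₕSₕ = 56672·18.0 + 90268·8.3 + 103790·13.2 = 3139348.4.
Share for 1: 1020096/3139348.4 = 0.32494.
n_1 = 800 × 0.32494 = 259.951... → 260.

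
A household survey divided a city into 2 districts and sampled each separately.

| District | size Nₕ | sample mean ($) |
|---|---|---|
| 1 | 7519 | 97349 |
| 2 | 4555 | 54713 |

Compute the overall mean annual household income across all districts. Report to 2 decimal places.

81264.27

N = 7519 + 4555 = 12074.
Overall mean = Σ (Nₕ/N)·x̄ₕ — weight by population share, not a simple average.
Σ Nₕx̄ₕ = 7519·97349 + 4555·54713 = 731967131 + 249217715 = 981184846.
Divide by N: 981184846 / 12074 = 81264.2741... → 81264.27.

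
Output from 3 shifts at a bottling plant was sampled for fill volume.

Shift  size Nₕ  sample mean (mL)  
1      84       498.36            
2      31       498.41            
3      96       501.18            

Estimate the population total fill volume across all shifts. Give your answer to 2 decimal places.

1: 84·498.36 = 41862.24
2: 31·498.41 = 15450.71
3: 96·501.18 = 48113.28
τ̂ = Σ Nₕx̄ₕ = 105426.23.

105426.23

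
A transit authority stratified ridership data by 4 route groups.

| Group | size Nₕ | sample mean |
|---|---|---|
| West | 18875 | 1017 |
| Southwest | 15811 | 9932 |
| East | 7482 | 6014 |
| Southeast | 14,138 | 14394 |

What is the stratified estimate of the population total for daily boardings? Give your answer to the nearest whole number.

424729847

Population total = Σ Nₕ·x̄ₕ (each stratum's size times its mean).
18875·1017 + 15811·9932 + 7482·6014 + 14138·14394 = 19195875 + 157034852 + 44996748 + 203502372 = 424729847.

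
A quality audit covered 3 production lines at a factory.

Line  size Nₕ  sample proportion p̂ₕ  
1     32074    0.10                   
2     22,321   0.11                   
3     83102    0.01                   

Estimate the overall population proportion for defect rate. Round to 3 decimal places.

0.047

N = 32074 + 22321 + 83102 = 137497.
Overall proportion = Σ (Nₕ/N)·p̂ₕ.
Σ Nₕp̂ₕ = 3207.4 + 2455.31 + 831.02 = 6493.73.
6493.73 / 137497 = 0.04723... → 0.047.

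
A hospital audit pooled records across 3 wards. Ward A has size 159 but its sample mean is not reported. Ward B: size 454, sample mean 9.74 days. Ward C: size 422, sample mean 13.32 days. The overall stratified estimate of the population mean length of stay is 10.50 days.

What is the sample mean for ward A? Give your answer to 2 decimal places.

5.19

Σ Nₕx̄ₕ = N·μ, so 159·x̄_A = 1035·10.50 − (454·9.74 + 422·13.32).
= 10867.5 − 10043 = 824.5.
x̄_A = 824.5 / 159 = 5.1855... → 5.19.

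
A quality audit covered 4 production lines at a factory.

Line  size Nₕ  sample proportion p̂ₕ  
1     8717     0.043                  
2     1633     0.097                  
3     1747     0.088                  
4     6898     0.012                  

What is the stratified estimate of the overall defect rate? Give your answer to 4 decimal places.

Wₕ = Nₕ/N with N = 18995: 0.4589, 0.0860, 0.0920, 0.3631.
p̂_st = 0.4589·0.043 + 0.0860·0.097 + 0.0920·0.088 + 0.3631·0.012 ≈ 0.040524... → 0.0405.

0.0405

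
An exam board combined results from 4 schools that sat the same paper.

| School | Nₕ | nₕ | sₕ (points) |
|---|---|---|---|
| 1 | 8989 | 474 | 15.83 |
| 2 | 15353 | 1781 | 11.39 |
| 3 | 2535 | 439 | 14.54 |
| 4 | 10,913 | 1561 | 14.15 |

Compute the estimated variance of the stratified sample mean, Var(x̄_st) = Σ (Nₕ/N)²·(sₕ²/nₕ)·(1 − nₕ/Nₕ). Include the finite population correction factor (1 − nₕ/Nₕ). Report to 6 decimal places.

0.049922

N = 37790; Wₕ = Nₕ/N.
school 1: (8989/37790)²·15.83²/474·(1 − 474/8989) = 0.028335164
school 2: (15353/37790)²·11.39²/1781·(1 − 1781/15353) = 0.010628374
school 3: (2535/37790)²·14.54²/439·(1 − 439/2535) = 0.001791760
school 4: (10913/37790)²·14.15²/1561·(1 − 1561/10913) = 0.009166528
Sum = 0.049921826 → 0.049922.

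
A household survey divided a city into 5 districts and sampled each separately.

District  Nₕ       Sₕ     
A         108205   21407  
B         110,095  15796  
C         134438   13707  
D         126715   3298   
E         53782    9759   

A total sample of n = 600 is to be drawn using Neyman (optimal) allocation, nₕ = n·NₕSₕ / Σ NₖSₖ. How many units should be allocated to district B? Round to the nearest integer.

A: NₕSₕ = 108205·21407 = 2316344435
B: NₕSₕ = 110095·15796 = 1739060620
C: NₕSₕ = 134438·13707 = 1842741666
D: NₕSₕ = 126715·3298 = 417906070
E: NₕSₕ = 53782·9759 = 524858538
Σ NₕSₕ = 6840911329.
n_B = 600·1739060620/6840911329 = 152.529... → 153.

153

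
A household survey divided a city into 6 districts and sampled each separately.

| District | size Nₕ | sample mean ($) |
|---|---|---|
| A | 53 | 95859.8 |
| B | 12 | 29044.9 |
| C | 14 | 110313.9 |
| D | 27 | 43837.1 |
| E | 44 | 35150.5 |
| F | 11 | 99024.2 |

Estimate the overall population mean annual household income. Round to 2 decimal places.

67037.22

N = 53 + 12 + 14 + 27 + 44 + 11 = 161.
The stratified mean weights each stratum mean by its population share Nₕ/N.
Σ Nₕx̄ₕ = 53·95859.8 + 12·29044.9 + 14·110313.9 + 27·43837.1 + 44·35150.5 + 11·99024.2 = 5080569.4 + 348538.8 + 1544394.6 + 1183601.7 + 1546622 + 1089266.2 = 10792992.7.
Divide by N: 10792992.7 / 161 = 67037.2217... → 67037.22.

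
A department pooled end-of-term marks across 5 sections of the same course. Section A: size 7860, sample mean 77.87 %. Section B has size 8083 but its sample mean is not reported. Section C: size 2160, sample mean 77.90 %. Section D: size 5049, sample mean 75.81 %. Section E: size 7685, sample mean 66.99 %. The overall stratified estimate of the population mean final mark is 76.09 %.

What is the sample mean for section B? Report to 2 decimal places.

82.70

N = 7860 + 8083 + 2160 + 5049 + 7685 = 30837.
Overall total = μ·N = 76.09·30837 = 2346387.33.
Subtract the known strata: 7860·77.87 + 2160·77.90 + 5049·75.81 + 7685·66.99 = 1677905.04.
Remaining total for section B: 2346387.33 − 1677905.04 = 668482.29.
Divide by its size: 668482.29 / 8083 = 82.7023... → 82.70.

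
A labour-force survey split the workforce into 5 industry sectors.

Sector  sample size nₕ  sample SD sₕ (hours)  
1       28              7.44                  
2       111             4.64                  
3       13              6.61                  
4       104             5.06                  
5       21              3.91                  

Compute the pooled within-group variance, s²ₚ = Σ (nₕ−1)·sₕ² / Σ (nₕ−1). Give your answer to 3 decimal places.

26.949

Degrees of freedom: 27 + 110 + 12 + 103 + 20 = 272.
Σ(nₕ−1)sₕ² = 27·55.3536 + 110·21.5296 + 12·43.6921 + 103·25.6036 + 20·15.2881 = 7330.0412.
s²ₚ = 7330.0412 / 272 = 26.94868... → 26.949.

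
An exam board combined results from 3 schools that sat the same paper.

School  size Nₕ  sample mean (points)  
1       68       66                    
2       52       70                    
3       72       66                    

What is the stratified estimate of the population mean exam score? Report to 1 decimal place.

67.1

N = 192; weights Wₕ = Nₕ/N = (0.3542, 0.2708, 0.3750).
x̄_st = Σ Wₕ·x̄ₕ = 0.3542·66 + 0.2708·70 + 0.3750·66 ≈ 67.083...
→ 67.1.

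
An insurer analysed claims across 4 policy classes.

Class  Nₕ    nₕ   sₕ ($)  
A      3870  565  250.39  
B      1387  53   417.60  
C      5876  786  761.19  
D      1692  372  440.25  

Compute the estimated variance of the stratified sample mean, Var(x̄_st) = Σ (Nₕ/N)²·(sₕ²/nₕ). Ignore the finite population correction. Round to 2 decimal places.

212.40

N = 12825; Wₕ = Nₕ/N.
class A: (3870/12825)²·250.39²/565 = 10.10399
class B: (1387/12825)²·417.60²/53 = 38.48427
class C: (5876/12825)²·761.19²/786 = 154.74350
class D: (1692/12825)²·440.25²/372 = 9.06863
Sum = 212.40039 → 212.40.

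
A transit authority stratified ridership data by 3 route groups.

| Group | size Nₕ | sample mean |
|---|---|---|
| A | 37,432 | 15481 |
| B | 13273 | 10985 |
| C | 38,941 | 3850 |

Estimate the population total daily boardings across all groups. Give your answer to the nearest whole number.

A: 37432·15481 = 579484792
B: 13273·10985 = 145803905
C: 38941·3850 = 149922850
τ̂ = Σ Nₕx̄ₕ = 875211547.

875211547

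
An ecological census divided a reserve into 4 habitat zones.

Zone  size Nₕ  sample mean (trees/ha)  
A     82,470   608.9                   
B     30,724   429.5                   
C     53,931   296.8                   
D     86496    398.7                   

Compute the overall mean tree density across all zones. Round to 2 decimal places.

N = 82470 + 30724 + 53931 + 86496 = 253621.
The stratified mean weights each stratum mean by its population share Nₕ/N.
Σ Nₕx̄ₕ = 82470·608.9 + 30724·429.5 + 53931·296.8 + 86496·398.7 = 50215983 + 13195958 + 16006720.8 + 34485955.2 = 113904617.
Divide by N: 113904617 / 253621 = 449.1135... → 449.11.

449.11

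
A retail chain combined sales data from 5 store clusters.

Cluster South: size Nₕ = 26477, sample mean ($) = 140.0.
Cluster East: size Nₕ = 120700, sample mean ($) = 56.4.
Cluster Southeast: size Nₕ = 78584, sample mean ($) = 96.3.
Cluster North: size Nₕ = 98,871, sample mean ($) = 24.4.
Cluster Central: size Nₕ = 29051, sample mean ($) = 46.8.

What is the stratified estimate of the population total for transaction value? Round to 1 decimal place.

South: 26477·140.0 = 3706780
East: 120700·56.4 = 6807480
Southeast: 78584·96.3 = 7567639.2
North: 98871·24.4 = 2412452.4
Central: 29051·46.8 = 1359586.8
τ̂ = Σ Nₕx̄ₕ = 21853938.4.

21853938.4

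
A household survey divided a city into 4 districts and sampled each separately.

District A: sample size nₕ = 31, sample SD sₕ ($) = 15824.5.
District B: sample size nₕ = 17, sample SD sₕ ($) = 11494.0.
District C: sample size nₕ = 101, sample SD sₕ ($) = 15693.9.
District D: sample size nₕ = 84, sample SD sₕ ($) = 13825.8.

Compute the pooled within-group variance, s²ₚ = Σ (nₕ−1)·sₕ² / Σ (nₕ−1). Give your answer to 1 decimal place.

218872332.7

Degrees of freedom: 30 + 16 + 100 + 83 = 229.
Σ(nₕ−1)sₕ² = 30·250414800.25 + 16·132112036 + 100·246298497.21 + 83·191152745.64 = 50121764192.62.
s²ₚ = 50121764192.62 / 229 = 218872332.719... → 218872332.7.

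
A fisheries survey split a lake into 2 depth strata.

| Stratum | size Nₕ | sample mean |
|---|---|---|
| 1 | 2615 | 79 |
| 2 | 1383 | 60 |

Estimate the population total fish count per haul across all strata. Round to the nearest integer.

Estimate total by summing Nₕ·x̄ₕ over strata.
2615·79 + 1383·60 = 206585 + 82980 = 289565.

289565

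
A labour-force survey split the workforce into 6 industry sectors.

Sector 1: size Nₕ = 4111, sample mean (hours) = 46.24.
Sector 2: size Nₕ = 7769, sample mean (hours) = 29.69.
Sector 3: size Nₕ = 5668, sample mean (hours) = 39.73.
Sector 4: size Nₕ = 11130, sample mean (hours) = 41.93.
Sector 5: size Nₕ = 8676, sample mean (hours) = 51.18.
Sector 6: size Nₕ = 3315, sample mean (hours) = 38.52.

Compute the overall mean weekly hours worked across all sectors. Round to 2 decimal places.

41.42

N = 4111 + 7769 + 5668 + 11130 + 8676 + 3315 = 40669.
The stratified mean weights each stratum mean by its population share Nₕ/N.
Σ Nₕx̄ₕ = 4111·46.24 + 7769·29.69 + 5668·39.73 + 11130·41.93 + 8676·51.18 + 3315·38.52 = 190092.64 + 230661.61 + 225189.64 + 466680.9 + 444037.68 + 127693.8 = 1684356.27.
Divide by N: 1684356.27 / 40669 = 41.4162... → 41.42.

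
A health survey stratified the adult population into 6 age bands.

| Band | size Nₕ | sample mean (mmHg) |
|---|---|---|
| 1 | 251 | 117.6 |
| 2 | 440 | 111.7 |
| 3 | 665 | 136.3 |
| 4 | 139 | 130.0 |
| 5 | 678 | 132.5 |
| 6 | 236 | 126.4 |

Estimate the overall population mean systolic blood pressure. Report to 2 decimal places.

N = 2409; weights Wₕ = Nₕ/N = (0.1042, 0.1826, 0.2760, 0.0577, 0.2814, 0.0980).
x̄_st = Σ Wₕ·x̄ₕ = 0.1042·117.6 + 0.1826·111.7 + 0.2760·136.3 + 0.0577·130.0 + 0.2814·132.5 + 0.0980·126.4 ≈ 127.4556...
→ 127.46.

127.46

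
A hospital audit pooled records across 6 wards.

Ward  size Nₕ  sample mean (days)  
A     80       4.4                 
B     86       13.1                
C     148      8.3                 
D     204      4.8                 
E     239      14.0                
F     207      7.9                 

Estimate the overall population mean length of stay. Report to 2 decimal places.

x̄_st = (Σ Nₕx̄ₕ) / (Σ Nₕ) = (80·4.4 + 86·13.1 + 148·8.3 + 204·4.8 + 239·14.0 + 207·7.9) / 964
= 8667.5 / 964 = 8.9912... → 8.99.

8.99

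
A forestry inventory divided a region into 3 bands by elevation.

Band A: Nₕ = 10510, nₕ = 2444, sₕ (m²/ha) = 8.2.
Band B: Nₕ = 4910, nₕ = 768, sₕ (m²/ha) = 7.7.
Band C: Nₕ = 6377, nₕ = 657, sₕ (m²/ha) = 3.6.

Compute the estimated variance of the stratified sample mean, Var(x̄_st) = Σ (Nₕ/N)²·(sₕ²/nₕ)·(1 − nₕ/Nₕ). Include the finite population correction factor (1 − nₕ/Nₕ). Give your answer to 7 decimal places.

0.0097281

N = 21797; Wₕ = Nₕ/N.
band A: (10510/21797)²·8.2²/2444·(1 − 2444/10510) = 0.0049090108
band B: (4910/21797)²·7.7²/768·(1 − 768/4910) = 0.0033045960
band C: (6377/21797)²·3.6²/657·(1 − 657/6377) = 0.0015144629
Sum = 0.0097280696 → 0.0097281.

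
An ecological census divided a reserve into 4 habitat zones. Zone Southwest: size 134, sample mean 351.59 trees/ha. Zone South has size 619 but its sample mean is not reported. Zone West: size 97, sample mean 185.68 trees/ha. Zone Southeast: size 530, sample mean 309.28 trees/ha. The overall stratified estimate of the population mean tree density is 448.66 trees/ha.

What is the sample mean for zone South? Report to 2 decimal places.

N = 134 + 619 + 97 + 530 = 1380.
Overall total = μ·N = 448.66·1380 = 619150.8.
Subtract the known strata: 134·351.59 + 97·185.68 + 530·309.28 = 229042.42.
Remaining total for zone South: 619150.8 − 229042.42 = 390108.38.
Divide by its size: 390108.38 / 619 = 630.2236... → 630.22.

630.22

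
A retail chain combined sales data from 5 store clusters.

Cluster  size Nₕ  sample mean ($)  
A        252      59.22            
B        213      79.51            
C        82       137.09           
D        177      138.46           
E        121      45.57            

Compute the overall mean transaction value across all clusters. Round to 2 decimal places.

86.53

N = 252 + 213 + 82 + 177 + 121 = 845.
Weight each subgroup mean by Nₕ/N and sum.
Σ Nₕx̄ₕ = 252·59.22 + 213·79.51 + 82·137.09 + 177·138.46 + 121·45.57 = 14923.44 + 16935.63 + 11241.38 + 24507.42 + 5513.97 = 73121.84.
Divide by N: 73121.84 / 845 = 86.5347... → 86.53.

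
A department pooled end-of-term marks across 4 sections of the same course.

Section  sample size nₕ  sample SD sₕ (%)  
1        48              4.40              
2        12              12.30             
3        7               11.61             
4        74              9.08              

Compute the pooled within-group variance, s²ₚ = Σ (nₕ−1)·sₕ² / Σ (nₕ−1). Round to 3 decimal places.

68.624

Degrees of freedom: 47 + 11 + 6 + 73 = 137.
Σ(nₕ−1)sₕ² = 47·19.36 + 11·151.29 + 6·134.7921 + 73·82.4464 = 9401.4498.
s²ₚ = 9401.4498 / 137 = 68.62372... → 68.624.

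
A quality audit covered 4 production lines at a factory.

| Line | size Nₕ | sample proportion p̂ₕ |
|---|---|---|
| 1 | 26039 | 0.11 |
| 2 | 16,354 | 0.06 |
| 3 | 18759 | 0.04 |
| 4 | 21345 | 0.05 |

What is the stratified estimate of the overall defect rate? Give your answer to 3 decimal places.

0.069

N = 26039 + 16354 + 18759 + 21345 = 82497.
Overall proportion = Σ (Nₕ/N)·p̂ₕ.
Σ Nₕp̂ₕ = 2864.29 + 981.24 + 750.36 + 1067.25 = 5663.14.
5663.14 / 82497 = 0.06865... → 0.069.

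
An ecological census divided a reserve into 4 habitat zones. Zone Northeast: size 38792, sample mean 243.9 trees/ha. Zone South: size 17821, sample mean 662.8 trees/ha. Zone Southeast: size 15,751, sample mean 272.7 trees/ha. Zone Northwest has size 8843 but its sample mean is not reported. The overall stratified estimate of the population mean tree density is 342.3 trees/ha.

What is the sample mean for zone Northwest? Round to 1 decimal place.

252.0

N = 38792 + 17821 + 15751 + 8843 = 81207.
Overall total = μ·N = 342.3·81207 = 27797156.1.
Subtract the known strata: 38792·243.9 + 17821·662.8 + 15751·272.7 = 25568425.3.
Remaining total for zone Northwest: 27797156.1 − 25568425.3 = 2228730.8.
Divide by its size: 2228730.8 / 8843 = 252.033... → 252.0.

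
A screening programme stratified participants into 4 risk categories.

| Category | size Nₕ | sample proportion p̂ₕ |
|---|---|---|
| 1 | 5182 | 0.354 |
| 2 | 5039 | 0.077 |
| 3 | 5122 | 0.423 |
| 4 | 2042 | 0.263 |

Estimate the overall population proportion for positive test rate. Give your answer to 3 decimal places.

Wₕ = Nₕ/N with N = 17385: 0.2981, 0.2898, 0.2946, 0.1175.
p̂_st = 0.2981·0.354 + 0.2898·0.077 + 0.2946·0.423 + 0.1175·0.263 ≈ 0.28335... → 0.283.

0.283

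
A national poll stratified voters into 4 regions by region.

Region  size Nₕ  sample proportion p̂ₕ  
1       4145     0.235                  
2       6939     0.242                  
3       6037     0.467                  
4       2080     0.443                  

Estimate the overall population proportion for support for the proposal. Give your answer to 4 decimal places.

Wₕ = Nₕ/N with N = 19201: 0.2159, 0.3614, 0.3144, 0.1083.
p̂_st = 0.2159·0.235 + 0.3614·0.242 + 0.3144·0.467 + 0.1083·0.443 ≈ 0.333005... → 0.3330.

0.3330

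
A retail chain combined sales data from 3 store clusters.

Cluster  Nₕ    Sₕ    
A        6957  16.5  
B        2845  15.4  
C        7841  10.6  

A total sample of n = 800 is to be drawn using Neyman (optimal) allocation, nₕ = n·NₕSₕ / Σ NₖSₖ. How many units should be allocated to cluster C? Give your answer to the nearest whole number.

275

A: NₕSₕ = 6957·16.5 = 114790.5
B: NₕSₕ = 2845·15.4 = 43813
C: NₕSₕ = 7841·10.6 = 83114.6
Σ NₕSₕ = 241718.1.
n_C = 800·83114.6/241718.1 = 275.079... → 275.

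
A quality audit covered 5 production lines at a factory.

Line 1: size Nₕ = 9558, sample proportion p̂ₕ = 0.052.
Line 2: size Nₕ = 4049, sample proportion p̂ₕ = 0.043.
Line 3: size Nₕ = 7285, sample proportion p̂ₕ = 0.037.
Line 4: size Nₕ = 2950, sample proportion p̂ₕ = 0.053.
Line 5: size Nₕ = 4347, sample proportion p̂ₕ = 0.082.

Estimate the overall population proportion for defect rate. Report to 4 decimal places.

Wₕ = Nₕ/N with N = 28189: 0.3391, 0.1436, 0.2584, 0.1047, 0.1542.
p̂_st = 0.3391·0.052 + 0.1436·0.043 + 0.2584·0.037 + 0.1047·0.053 + 0.1542·0.082 ≈ 0.051562... → 0.0516.

0.0516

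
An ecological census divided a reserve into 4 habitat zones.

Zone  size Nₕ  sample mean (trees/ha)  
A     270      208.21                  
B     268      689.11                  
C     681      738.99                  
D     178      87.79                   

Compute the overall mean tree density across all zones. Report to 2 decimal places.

543.86

N = 270 + 268 + 681 + 178 = 1397.
Overall mean = Σ (Nₕ/N)·x̄ₕ — weight by population share, not a simple average.
Σ Nₕx̄ₕ = 270·208.21 + 268·689.11 + 681·738.99 + 178·87.79 = 56216.7 + 184681.48 + 503252.19 + 15626.62 = 759776.99.
Divide by N: 759776.99 / 1397 = 543.8633... → 543.86.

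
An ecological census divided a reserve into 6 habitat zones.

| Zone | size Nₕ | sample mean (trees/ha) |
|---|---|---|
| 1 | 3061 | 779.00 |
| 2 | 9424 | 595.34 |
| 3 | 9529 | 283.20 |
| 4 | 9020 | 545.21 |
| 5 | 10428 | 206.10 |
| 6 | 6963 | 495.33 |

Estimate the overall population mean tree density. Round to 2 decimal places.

x̄_st = (Σ Nₕx̄ₕ) / (Σ Nₕ) = (3061·779.00 + 9424·595.34 + 9529·283.20 + 9020·545.21 + 10428·206.10 + 6963·495.33) / 48425
= 21209603.75 / 48425 = 437.9887... → 437.99.

437.99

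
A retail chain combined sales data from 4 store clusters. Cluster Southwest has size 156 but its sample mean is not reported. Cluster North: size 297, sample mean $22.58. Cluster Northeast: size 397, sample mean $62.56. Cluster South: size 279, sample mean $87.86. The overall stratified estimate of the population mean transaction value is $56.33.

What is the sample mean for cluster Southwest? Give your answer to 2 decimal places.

48.34

N = 156 + 297 + 397 + 279 = 1129.
Overall total = μ·N = 56.33·1129 = 63596.57.
Subtract the known strata: 297·22.58 + 397·62.56 + 279·87.86 = 56055.52.
Remaining total for cluster Southwest: 63596.57 − 56055.52 = 7541.05.
Divide by its size: 7541.05 / 156 = 48.3401... → 48.34.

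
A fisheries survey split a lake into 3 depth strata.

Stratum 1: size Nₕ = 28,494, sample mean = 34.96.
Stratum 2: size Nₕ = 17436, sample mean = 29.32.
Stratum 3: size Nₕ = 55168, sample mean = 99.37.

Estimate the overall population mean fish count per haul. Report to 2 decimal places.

69.14

x̄_st = (Σ Nₕx̄ₕ) / (Σ Nₕ) = (28494·34.96 + 17436·29.32 + 55168·99.37) / 101098
= 6989417.92 / 101098 = 69.1351... → 69.14.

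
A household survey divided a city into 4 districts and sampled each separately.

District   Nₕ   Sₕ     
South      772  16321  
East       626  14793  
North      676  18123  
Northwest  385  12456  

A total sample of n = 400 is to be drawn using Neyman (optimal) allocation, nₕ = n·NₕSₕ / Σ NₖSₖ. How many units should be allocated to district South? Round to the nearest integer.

130

South: NₕSₕ = 772·16321 = 12599812
East: NₕSₕ = 626·14793 = 9260418
North: NₕSₕ = 676·18123 = 12251148
Northwest: NₕSₕ = 385·12456 = 4795560
Σ NₕSₕ = 38906938.
n_South = 400·12599812/38906938 = 129.538... → 130.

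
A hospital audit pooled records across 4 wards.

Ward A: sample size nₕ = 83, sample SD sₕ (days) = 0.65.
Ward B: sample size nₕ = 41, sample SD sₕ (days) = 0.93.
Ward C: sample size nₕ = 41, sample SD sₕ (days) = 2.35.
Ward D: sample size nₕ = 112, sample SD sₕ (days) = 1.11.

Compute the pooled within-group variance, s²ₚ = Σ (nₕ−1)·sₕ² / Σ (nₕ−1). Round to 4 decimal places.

1.5638

A: (83−1)·0.65² = 82·0.4225 = 34.645
B: (41−1)·0.93² = 40·0.8649 = 34.596
C: (41−1)·2.35² = 40·5.5225 = 220.9
D: (112−1)·1.11² = 111·1.2321 = 136.7631
Numerator = 426.9041; denominator = Σ(nₕ−1) = 273.
s²ₚ = 426.9041/273 = 1.563751... → 1.5638.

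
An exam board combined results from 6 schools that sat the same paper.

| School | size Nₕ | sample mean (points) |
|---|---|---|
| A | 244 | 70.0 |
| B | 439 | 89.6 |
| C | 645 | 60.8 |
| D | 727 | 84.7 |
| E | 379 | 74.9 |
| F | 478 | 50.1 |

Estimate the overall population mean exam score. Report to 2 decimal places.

71.96

N = 2912; weights Wₕ = Nₕ/N = (0.0838, 0.1508, 0.2215, 0.2497, 0.1302, 0.1641).
x̄_st = Σ Wₕ·x̄ₕ = 0.0838·70.0 + 0.1508·89.6 + 0.2215·60.8 + 0.2497·84.7 + 0.1302·74.9 + 0.1641·50.1 ≈ 71.9582...
→ 71.96.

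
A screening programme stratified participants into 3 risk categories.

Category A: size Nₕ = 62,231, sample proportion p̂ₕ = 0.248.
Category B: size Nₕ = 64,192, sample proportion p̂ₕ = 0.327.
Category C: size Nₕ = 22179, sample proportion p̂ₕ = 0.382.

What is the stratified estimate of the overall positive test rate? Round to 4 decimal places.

0.3021

Wₕ = Nₕ/N with N = 148602: 0.4188, 0.4320, 0.1493.
p̂_st = 0.4188·0.248 + 0.4320·0.327 + 0.1493·0.382 ≈ 0.302125... → 0.3021.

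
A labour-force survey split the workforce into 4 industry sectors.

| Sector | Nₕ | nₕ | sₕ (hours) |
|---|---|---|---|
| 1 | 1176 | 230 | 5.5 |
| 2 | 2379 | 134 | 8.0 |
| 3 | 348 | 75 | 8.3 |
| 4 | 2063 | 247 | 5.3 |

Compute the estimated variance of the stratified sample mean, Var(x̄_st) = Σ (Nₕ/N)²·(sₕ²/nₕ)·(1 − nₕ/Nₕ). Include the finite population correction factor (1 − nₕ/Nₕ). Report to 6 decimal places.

0.090200

N = 5966. Term for each stratum: Wₕ²sₕ²/nₕ·(1−nₕ/Nₕ).
Var(x̄_st) = 0.004110830 + 0.071667040 + 0.002451717 + 0.011970254 = 0.090199840 → 0.090200.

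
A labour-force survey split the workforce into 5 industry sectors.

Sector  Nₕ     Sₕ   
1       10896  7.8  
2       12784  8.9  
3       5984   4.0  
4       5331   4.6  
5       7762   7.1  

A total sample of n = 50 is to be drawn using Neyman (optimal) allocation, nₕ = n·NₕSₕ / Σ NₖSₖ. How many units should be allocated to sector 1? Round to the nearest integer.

14

Σ NₕSₕ = 10896·7.8 + 12784·8.9 + 5984·4.0 + 5331·4.6 + 7762·7.1 = 302335.2.
Share for 1: 84988.8/302335.2 = 0.28111.
n_1 = 50 × 0.28111 = 14.055... → 14.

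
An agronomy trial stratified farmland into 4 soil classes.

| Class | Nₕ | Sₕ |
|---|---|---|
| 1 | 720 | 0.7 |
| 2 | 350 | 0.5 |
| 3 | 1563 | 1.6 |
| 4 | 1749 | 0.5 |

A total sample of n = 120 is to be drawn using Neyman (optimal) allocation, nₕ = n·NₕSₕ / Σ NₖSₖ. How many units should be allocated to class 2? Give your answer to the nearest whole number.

5

Σ NₕSₕ = 720·0.7 + 350·0.5 + 1563·1.6 + 1749·0.5 = 4054.3.
Share for 2: 175/4054.3 = 0.04316.
n_2 = 120 × 0.04316 = 5.180... → 5.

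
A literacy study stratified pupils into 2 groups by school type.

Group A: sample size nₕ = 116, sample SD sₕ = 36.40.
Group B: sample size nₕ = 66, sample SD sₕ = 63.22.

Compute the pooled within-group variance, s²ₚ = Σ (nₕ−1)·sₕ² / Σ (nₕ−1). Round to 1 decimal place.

Degrees of freedom: 115 + 65 = 180.
Σ(nₕ−1)sₕ² = 115·1324.96 + 65·3996.7684 = 412160.346.
s²ₚ = 412160.346 / 180 = 2289.780... → 2289.8.

2289.8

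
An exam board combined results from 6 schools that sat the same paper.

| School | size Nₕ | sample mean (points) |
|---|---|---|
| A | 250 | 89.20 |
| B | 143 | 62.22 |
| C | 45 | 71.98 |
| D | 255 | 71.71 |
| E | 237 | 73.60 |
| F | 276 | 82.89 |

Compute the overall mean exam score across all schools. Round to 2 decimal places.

N = 1206; weights Wₕ = Nₕ/N = (0.2073, 0.1186, 0.0373, 0.2114, 0.1965, 0.2289).
x̄_st = Σ Wₕ·x̄ₕ = 0.2073·89.20 + 0.1186·62.22 + 0.0373·71.98 + 0.2114·71.71 + 0.1965·73.60 + 0.2289·82.89 ≈ 77.1505...
→ 77.15.

77.15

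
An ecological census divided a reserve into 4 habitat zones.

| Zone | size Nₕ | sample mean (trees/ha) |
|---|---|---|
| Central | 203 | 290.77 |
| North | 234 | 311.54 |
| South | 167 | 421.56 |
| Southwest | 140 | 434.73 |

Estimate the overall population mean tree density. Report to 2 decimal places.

N = 203 + 234 + 167 + 140 = 744.
Overall mean = Σ (Nₕ/N)·x̄ₕ — weight by population share, not a simple average.
Σ Nₕx̄ₕ = 203·290.77 + 234·311.54 + 167·421.56 + 140·434.73 = 59026.31 + 72900.36 + 70400.52 + 60862.2 = 263189.39.
Divide by N: 263189.39 / 744 = 353.7492... → 353.75.

353.75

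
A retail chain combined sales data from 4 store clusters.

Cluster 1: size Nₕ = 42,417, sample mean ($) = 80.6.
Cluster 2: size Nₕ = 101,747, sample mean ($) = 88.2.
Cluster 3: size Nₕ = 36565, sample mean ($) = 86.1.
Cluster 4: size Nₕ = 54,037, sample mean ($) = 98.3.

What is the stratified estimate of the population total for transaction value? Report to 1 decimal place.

20852979.2

Population total = Σ Nₕ·x̄ₕ (each stratum's size times its mean).
42417·80.6 + 101747·88.2 + 36565·86.1 + 54037·98.3 = 3418810.2 + 8974085.4 + 3148246.5 + 5311837.1 = 20852979.2.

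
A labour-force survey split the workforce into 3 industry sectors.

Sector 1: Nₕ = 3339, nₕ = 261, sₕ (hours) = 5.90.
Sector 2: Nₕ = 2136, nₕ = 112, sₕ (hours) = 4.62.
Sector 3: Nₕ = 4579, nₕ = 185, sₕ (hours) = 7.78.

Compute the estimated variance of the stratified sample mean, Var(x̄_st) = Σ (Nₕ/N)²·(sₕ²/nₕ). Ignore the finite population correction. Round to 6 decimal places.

0.091178

N = 10054; Wₕ = Nₕ/N.
sector 1: (3339/10054)²·5.90²/261 = 0.014710201
sector 2: (2136/10054)²·4.62²/112 = 0.008601826
sector 3: (4579/10054)²·7.78²/185 = 0.067865803
Sum = 0.091177830 → 0.091178.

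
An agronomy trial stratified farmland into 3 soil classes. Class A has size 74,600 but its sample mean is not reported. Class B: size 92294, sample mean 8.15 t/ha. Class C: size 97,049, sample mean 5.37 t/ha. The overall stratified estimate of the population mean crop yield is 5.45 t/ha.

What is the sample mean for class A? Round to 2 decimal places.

2.21

Σ Nₕx̄ₕ = N·μ, so 74600·x̄_A = 263943·5.45 − (92294·8.15 + 97049·5.37).
= 1438489.35 − 1273349.23 = 165140.12.
x̄_A = 165140.12 / 74600 = 2.2137... → 2.21.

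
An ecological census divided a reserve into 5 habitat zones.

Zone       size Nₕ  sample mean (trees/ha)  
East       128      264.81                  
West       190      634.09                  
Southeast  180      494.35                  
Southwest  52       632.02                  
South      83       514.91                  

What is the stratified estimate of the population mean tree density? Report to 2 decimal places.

x̄_st = (Σ Nₕx̄ₕ) / (Σ Nₕ) = (128·264.81 + 190·634.09 + 180·494.35 + 52·632.02 + 83·514.91) / 633
= 318958.35 / 633 = 503.8836... → 503.88.

503.88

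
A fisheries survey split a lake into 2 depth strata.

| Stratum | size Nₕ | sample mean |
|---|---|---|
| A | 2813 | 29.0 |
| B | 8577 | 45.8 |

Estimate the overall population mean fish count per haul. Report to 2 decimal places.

41.65

N = 2813 + 8577 = 11390.
Overall mean = Σ (Nₕ/N)·x̄ₕ — weight by population share, not a simple average.
Σ Nₕx̄ₕ = 2813·29.0 + 8577·45.8 = 81577 + 392826.6 = 474403.6.
Divide by N: 474403.6 / 11390 = 41.6509... → 41.65.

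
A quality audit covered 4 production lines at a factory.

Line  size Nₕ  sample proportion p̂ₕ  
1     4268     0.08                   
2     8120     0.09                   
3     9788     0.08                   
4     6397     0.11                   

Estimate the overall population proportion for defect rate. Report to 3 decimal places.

Wₕ = Nₕ/N with N = 28573: 0.1494, 0.2842, 0.3426, 0.2239.
p̂_st = 0.1494·0.08 + 0.2842·0.09 + 0.3426·0.08 + 0.2239·0.11 ≈ 0.08956... → 0.090.

0.090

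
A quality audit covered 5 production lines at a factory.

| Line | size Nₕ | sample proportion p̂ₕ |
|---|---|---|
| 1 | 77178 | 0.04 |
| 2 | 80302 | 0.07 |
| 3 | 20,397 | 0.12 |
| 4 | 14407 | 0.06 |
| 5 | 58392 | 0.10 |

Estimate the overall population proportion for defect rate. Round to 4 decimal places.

0.0712

Wₕ = Nₕ/N with N = 250676: 0.3079, 0.3203, 0.0814, 0.0575, 0.2329.
p̂_st = 0.3079·0.04 + 0.3203·0.07 + 0.0814·0.12 + 0.0575·0.06 + 0.2329·0.10 ≈ 0.071245... → 0.0712.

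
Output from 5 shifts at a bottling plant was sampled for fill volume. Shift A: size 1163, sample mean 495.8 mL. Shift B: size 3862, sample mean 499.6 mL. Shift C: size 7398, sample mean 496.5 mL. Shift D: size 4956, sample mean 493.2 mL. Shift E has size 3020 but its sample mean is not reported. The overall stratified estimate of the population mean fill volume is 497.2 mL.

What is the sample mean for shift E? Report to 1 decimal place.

Σ Nₕx̄ₕ = N·μ, so 3020·x̄_E = 20399·497.2 − (1163·495.8 + 3862·499.6 + 7398·496.5 + 4956·493.2).
= 10142382.8 − 8623476.8 = 1518906.
x̄_E = 1518906 / 3020 = 502.949... → 502.9.

502.9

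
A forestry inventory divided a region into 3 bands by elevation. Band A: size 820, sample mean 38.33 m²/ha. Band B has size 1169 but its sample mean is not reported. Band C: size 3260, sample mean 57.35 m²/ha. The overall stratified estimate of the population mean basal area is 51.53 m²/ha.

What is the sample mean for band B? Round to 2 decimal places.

Σ Nₕx̄ₕ = N·μ, so 1169·x̄_B = 5249·51.53 − (820·38.33 + 3260·57.35).
= 270480.97 − 218391.6 = 52089.37.
x̄_B = 52089.37 / 1169 = 44.5589... → 44.56.

44.56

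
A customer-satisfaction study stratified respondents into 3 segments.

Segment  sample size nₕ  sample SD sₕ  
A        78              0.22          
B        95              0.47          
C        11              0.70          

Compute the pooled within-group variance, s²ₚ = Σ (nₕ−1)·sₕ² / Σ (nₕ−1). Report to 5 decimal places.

Degrees of freedom: 77 + 94 + 10 = 181.
Σ(nₕ−1)sₕ² = 77·0.0484 + 94·0.2209 + 10·0.49 = 29.3914.
s²ₚ = 29.3914 / 181 = 0.1623834... → 0.16238.

0.16238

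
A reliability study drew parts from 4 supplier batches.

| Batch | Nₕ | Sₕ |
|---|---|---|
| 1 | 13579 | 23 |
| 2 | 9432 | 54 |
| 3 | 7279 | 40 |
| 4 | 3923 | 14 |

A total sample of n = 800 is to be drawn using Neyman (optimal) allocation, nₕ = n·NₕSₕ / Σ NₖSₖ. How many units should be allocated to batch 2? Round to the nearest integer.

Σ NₕSₕ = 13579·23 + 9432·54 + 7279·40 + 3923·14 = 1167727.
Share for 2: 509328/1167727 = 0.43617.
n_2 = 800 × 0.43617 = 348.936... → 349.

349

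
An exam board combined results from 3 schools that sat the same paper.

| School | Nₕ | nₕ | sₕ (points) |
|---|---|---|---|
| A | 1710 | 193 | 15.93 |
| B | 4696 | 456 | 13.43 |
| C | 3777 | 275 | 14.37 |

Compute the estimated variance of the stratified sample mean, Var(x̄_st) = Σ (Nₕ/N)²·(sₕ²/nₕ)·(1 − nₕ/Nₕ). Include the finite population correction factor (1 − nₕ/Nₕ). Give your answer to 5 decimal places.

0.20463

N = 10183. Term for each stratum: Wₕ²sₕ²/nₕ·(1−nₕ/Nₕ).
Var(x̄_st) = 0.03289307 + 0.07595033 + 0.09578389 = 0.20462729 → 0.20463.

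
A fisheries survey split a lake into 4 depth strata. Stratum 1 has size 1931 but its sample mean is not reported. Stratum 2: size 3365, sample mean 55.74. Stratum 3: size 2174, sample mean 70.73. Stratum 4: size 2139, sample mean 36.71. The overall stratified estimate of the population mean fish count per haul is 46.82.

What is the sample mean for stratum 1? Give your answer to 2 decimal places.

15.56

N = 1931 + 3365 + 2174 + 2139 = 9609.
Overall total = μ·N = 46.82·9609 = 449893.38.
Subtract the known strata: 3365·55.74 + 2174·70.73 + 2139·36.71 = 419854.81.
Remaining total for stratum 1: 449893.38 − 419854.81 = 30038.57.
Divide by its size: 30038.57 / 1931 = 15.5560... → 15.56.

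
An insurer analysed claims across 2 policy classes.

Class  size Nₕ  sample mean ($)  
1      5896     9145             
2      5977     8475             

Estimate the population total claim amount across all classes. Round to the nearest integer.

104573995

1: 5896·9145 = 53918920
2: 5977·8475 = 50655075
τ̂ = Σ Nₕx̄ₕ = 104573995.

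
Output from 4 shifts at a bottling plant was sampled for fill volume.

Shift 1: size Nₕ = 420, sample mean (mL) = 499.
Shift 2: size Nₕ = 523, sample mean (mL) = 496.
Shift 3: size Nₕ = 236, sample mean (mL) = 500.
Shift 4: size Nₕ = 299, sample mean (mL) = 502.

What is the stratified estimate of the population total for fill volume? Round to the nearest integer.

737086

1: 420·499 = 209580
2: 523·496 = 259408
3: 236·500 = 118000
4: 299·502 = 150098
τ̂ = Σ Nₕx̄ₕ = 737086.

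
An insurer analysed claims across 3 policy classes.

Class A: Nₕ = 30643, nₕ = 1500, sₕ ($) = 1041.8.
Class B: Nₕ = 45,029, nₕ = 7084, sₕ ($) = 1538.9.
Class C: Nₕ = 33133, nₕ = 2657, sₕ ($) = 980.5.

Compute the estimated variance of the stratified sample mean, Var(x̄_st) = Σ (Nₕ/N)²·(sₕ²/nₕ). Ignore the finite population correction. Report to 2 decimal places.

N = 108805; Wₕ = Nₕ/N.
class A: (30643/108805)²·1041.8²/1500 = 57.39080
class B: (45029/108805)²·1538.9²/7084 = 57.25707
class C: (33133/108805)²·980.5²/2657 = 33.55270
Sum = 148.20058 → 148.20.

148.20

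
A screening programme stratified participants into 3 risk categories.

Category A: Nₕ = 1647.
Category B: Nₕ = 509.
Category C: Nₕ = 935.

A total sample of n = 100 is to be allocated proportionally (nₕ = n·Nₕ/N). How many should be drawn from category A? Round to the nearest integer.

53

Share of category A = 1647/3091 = 0.53284.
Allocate 100 × 0.53284 = 53.284... → 53.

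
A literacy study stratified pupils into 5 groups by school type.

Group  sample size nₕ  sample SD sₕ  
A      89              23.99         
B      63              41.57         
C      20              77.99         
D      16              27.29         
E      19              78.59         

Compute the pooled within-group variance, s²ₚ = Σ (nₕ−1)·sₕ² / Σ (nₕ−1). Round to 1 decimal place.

1958.9

Degrees of freedom: 88 + 62 + 19 + 15 + 18 = 202.
Σ(nₕ−1)sₕ² = 88·575.5201 + 62·1728.0649 + 19·6082.4401 + 15·744.7441 + 18·6176.3881 = 395698.3018.
s²ₚ = 395698.3018 / 202 = 1958.902... → 1958.9.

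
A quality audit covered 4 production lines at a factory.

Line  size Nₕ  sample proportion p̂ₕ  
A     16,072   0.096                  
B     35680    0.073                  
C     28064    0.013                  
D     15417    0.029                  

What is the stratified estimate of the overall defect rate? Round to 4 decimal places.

N = 16072 + 35680 + 28064 + 15417 = 95233.
Overall proportion = Σ (Nₕ/N)·p̂ₕ.
Σ Nₕp̂ₕ = 1542.912 + 2604.64 + 364.832 + 447.093 = 4959.477.
4959.477 / 95233 = 0.052077... → 0.0521.

0.0521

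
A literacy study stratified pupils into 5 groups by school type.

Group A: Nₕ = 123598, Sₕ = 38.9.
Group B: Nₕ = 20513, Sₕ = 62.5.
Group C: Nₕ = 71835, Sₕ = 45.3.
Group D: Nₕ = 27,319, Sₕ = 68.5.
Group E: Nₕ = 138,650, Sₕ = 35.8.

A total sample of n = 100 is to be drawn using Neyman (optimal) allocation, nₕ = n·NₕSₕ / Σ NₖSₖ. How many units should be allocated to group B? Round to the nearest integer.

Σ NₕSₕ = 123598·38.9 + 20513·62.5 + 71835·45.3 + 27319·68.5 + 138650·35.8 = 16179171.7.
Share for B: 1282062.5/16179171.7 = 0.07924.
n_B = 100 × 0.07924 = 7.924... → 8.

8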